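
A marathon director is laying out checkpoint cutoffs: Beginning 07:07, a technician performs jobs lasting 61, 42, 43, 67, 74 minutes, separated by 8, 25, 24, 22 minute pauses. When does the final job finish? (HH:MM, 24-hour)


Start: 07:07 = 427 min from midnight
  after task 1 (61 min): 08:08
  after break (8 min): 08:16
  after task 2 (42 min): 08:58
  after break (25 min): 09:23
  after task 3 (43 min): 10:06
  after break (24 min): 10:30
  after task 4 (67 min): 11:37
  after break (22 min): 11:59
  after task 5 (74 min): 13:13
Total elapsed: 366 minutes
End time: 13:13

13:13


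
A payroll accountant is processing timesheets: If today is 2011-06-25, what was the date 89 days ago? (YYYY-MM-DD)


Start: 2011-06-25
Subtracting 89 days
Days already passed in June: 25
After going back through June: 64 more days to subtract
May 2011: 31 days, 33 remaining
April 2011: 30 days, 3 remaining
March 2011 has 31 days, need 3
Result: 2011-03-28

2011-03-28


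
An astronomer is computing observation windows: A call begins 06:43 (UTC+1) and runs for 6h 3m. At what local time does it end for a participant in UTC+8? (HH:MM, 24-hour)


Start: 06:43 in UTC+1
Step 1 - add duration:
  minutes: 43 + 3 = 46
  hours: 6 + 6 + 0 = 12
  end in UTC+1: 12:46
Step 2 - convert UTC+1 -> UTC+8:
  offset difference: 8 - (1) = 7 hours
  12 + (7) = 19 -> mod 24 = 19
Result: 19:46 in UTC+8

19:46


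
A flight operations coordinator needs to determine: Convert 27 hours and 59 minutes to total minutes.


Hours: 27
Minutes: 59
Convert hours to minutes: 27 x 60 = 1620
Add remaining minutes: 1620 + 59 = 1679

1679


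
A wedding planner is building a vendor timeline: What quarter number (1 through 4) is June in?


Month: June (month 6)
Q1: January-March (months 1-3)
Q2: April-June (months 4-6)
Q3: July-September (months 7-9)
Q4: October-December (months 10-12)
Month 6 falls in Q2

2


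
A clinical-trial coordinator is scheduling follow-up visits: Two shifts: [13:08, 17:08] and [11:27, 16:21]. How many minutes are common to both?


Interval A: [788, 1028] minutes from midnight
Interval B: [687, 981] minutes from midnight
Overlap start = max(788, 687) = 788
Overlap end = min(1028, 981) = 981
Overlap = 981 - 788 = 193 minutes

193


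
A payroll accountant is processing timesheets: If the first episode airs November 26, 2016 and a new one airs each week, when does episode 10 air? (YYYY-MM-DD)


First occurrence: 2016-11-26 (occurrence 1)
Each occurrence is 7 days after the previous.
Occurrence 10 is 9 weeks after the first.
9 weeks = 63 days
2016-11-26 + 63 days = 2017-01-28

2017-01-28


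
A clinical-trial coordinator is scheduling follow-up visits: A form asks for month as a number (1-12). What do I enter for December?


Calendar month order:
11. November
12. December <--
December is month number 12

12


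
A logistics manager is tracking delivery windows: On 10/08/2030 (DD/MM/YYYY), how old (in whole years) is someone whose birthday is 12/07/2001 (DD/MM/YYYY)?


Birth: 2001-07-12
Reference: 2030-08-10
Year difference: 2030 - 2001 = 29
Has birthday (07-12) occurred by 08-10? Yes
Age in full years: 29

29


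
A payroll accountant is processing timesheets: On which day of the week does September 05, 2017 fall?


Date: 2017-09-05
January 1, 2017 is a Sunday
Day of year: 248
Offset from Jan 1: 247 days
247 mod 7 = 2
Result: Tuesday

Tuesday


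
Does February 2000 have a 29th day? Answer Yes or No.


Year: 2000
Divisible by 4? 2000 / 4 = 500.0 -> Yes
Divisible by 100? 2000 / 100 = 20.0 -> Yes
Divisible by 400? 2000 / 400 = 5.0 -> Yes
Divisible by 400, so it IS a leap year

Yes


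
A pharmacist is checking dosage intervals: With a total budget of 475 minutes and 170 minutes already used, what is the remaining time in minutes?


Total budget: 475 minutes
Time used: 170 minutes
Remaining: 475 - 170 = 305 minutes
Percent used: 35.8%
Percent remaining: 64.2%

305


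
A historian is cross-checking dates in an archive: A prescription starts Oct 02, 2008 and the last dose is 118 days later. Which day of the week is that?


Start: 2008-10-02 (Thursday)
Step 1 - find target date: add 118 days
  2008-10-02 + 118 days = 2009-01-28
Step 2 - day of week:
  118 mod 7 = 6
  Thursday + 6 days -> Wednesday
Result: Wednesday (2009-01-28)

Wednesday


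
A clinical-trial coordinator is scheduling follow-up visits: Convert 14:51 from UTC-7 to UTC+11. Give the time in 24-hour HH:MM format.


Local time: 14:51 at UTC-7 (offset -7h)
Target zone: UTC+11 (offset 11h)
Difference: 11 - (-7) = 18 hours
Calculation: 14 + (18) = 32
Wraparound: (32) mod 24 = 8
Result: 08:51

08:51


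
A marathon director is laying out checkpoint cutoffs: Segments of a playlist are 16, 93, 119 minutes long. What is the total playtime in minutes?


Durations: 16, 93, 119
Running sum: 16
+ 93 = 109
+ 119 = 228
Total duration: 228 minutes
That is 3 hours and 48 minutes

228


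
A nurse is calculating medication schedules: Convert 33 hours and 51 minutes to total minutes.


Hours: 33
Extra minutes: 51
Minutes per hour: 60
Hours to minutes: 33 x 60 = 1980
Total: 1980 + 51 = 2031

2031


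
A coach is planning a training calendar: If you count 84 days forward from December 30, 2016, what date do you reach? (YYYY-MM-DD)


Start: 2016-12-30
Adding 84 days
Days remaining in December: 1
After December: 83 days still to add
January 2017: 31 days, 52 remaining
February 2017: 28 days, 24 remaining
March 2017 has 31 days, need 24
Result: 2017-03-24

2017-03-24


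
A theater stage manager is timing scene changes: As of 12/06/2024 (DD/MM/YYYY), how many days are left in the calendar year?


Start: June 12, 2024
End: December 31, 2024
Days left in June: 18
July: 31
August: 31
September: 30
October: 31
... plus remaining months
Sum of remaining months: 184
Total: 18 + 184 = 202

202


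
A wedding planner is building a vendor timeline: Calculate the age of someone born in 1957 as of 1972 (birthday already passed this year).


Birth year: 1957
Current year: 1972
Age = current year - birth year
Age = 1972 - 1957 = 15

15


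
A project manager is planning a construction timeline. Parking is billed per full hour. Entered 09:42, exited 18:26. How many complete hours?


Start: 09:42
End: 18:26
Hour difference: 18 - 9 = 9 hours
Minute difference: 26 - 42 = -16 minutes
Total minutes: 524
Complete hours: 524 / 60 = 8 (remainder 44)

8


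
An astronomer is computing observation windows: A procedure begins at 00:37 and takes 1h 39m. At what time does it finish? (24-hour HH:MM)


Start time: 00:37
Adding: 1 hours 39 minutes
Minutes: 37 + 39 = 76
Minute overflow: 76 >= 60, so carry 1 hour, minutes = 16
Hours: 0 + 1 + 1 = 2
Result: 02:16

02:16


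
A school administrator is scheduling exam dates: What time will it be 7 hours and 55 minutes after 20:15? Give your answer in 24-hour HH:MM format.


Start time: 20:15
Adding: 7 hours 55 minutes
Minutes: 15 + 55 = 70
Minute overflow: 70 >= 60, so carry 1 hour, minutes = 10
Hours: 20 + 7 + 1 = 28
Hour wraparound: 28 mod 24 = 4
Result: 04:10

04:10


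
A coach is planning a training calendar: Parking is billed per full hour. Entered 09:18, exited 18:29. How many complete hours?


Start: 09:18
End: 18:29
Hour difference: 18 - 9 = 9 hours
Minute difference: 29 - 18 = 11 minutes
Total minutes: 551
Complete hours: 551 / 60 = 9 (remainder 11)

9


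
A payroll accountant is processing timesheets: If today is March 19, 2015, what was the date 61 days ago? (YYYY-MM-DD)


Start: 2015-03-19
Subtracting 61 days
Days already passed in March: 19
After going back through March: 42 more days to subtract
February 2015: 28 days, 14 remaining
January 2015 has 31 days, need 14
Result: 2015-01-17

2015-01-17


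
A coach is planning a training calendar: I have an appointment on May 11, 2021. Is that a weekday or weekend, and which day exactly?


Date: 2021-05-11
January 1, 2021 is a Friday
Day of year: 131
Offset from Jan 1: 130 days
130 mod 7 = 4
Result: Tuesday

Tuesday


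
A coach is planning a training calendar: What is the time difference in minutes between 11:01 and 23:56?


Start time: 11:01 = 661 minutes from midnight
End time: 23:56 = 1436 minutes from midnight
Difference: 1436 - 661 = 775 minutes
That is 12 hours and 55 minutes

775


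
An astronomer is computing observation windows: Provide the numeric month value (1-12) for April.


Calendar month order:
3. March
4. April <--
5. May
April is month number 4

4


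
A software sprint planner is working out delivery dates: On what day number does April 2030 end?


Month: April
Year: 2030
April is a 30-day month
Total: 30 days

30


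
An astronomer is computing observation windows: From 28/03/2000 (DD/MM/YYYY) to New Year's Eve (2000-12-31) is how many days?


Start: March 28, 2000
End: December 31, 2000
Days left in March: 3
April: 30
May: 31
June: 30
July: 31
... plus remaining months
Sum of remaining months: 275
Total: 3 + 275 = 278

278


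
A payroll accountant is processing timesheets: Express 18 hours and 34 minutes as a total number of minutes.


Hours: 18
Extra minutes: 34
Minutes per hour: 60
Hours to minutes: 18 x 60 = 1080
Total: 1080 + 34 = 1114

1114


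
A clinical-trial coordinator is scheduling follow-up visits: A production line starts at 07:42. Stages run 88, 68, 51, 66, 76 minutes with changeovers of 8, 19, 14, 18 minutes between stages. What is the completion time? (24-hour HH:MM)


Start: 07:42 = 462 min from midnight
  after task 1 (88 min): 09:10
  after break (8 min): 09:18
  after task 2 (68 min): 10:26
  after break (19 min): 10:45
  after task 3 (51 min): 11:36
  after break (14 min): 11:50
  after task 4 (66 min): 12:56
  after break (18 min): 13:14
  after task 5 (76 min): 14:30
Total elapsed: 408 minutes
End time: 14:30

14:30


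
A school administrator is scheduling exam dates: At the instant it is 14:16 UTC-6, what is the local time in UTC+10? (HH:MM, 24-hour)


Local time: 14:16 at UTC-6 (offset -6h)
Target zone: UTC+10 (offset 10h)
Difference: 10 - (-6) = 16 hours
Calculation: 14 + (16) = 30
Wraparound: (30) mod 24 = 6
Result: 06:16

06:16


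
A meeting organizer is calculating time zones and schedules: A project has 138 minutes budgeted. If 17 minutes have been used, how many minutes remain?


Total budget: 138 minutes
Time used: 17 minutes
Remaining: 138 - 17 = 121 minutes
Percent used: 12.3%
Percent remaining: 87.7%

121


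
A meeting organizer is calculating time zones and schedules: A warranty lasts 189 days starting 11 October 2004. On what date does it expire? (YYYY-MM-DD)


Start: 2004-10-11
Adding 189 days
Days remaining in October: 20
After October: 169 days still to add
November 2004: 30 days, 139 remaining
December 2004: 31 days, 108 remaining
January 2005: 31 days, 77 remaining
February 2005: 28 days, 49 remaining
Result: 2005-04-18

2005-04-18


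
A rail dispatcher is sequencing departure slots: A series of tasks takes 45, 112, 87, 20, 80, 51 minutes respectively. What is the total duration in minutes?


Durations: 45, 112, 87, 20, 80, 51
Running sum: 45
+ 112 = 157
+ 87 = 244
+ 20 = 264
+ 80 = 344
+ 51 = 395
Total duration: 395 minutes
That is 6 hours and 35 minutes

395


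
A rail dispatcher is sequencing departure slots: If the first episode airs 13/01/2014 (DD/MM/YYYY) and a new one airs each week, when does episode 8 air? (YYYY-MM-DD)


First occurrence: 2014-01-13 (occurrence 1)
Each occurrence is 7 days after the previous.
Occurrence 8 is 7 weeks after the first.
7 weeks = 49 days
2014-01-13 + 49 days = 2014-03-03

2014-03-03


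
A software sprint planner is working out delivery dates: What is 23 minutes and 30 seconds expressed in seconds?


Minutes: 23
Extra seconds: 30
Seconds per minute: 60
Minutes to seconds: 23 x 60 = 1380
Total: 1380 + 30 = 1410

1410


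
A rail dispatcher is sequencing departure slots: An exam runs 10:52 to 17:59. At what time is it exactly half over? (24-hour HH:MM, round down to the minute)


Start time: 10:52 = 652 minutes from midnight
End time: 17:59 = 1079 minutes from midnight
Sum: 652 + 1079 = 1731
Midpoint: 1731 / 2 = 865 minutes
Convert: 865 / 60 = 14 hours, 25 minutes
Result: 14:25

14:25


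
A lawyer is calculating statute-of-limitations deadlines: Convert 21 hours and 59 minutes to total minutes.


Hours: 21
Minutes: 59
Convert hours to minutes: 21 x 60 = 1260
Add remaining minutes: 1260 + 59 = 1319

1319


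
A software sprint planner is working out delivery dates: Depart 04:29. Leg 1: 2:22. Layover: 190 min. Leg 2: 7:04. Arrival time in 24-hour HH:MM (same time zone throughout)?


Depart: 04:29
Leg 1: +142 min -> 06:51
Layover: +190 min -> 10:01
Leg 2: +424 min -> 17:05
Total travel: 756 minutes = 12h 36m
Arrival: 17:05

17:05


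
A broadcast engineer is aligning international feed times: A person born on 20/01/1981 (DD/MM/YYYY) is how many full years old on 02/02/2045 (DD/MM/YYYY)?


Birth: 1981-01-20
Reference: 2045-02-02
Year difference: 2045 - 1981 = 64
Has birthday (01-20) occurred by 02-02? Yes
Age in full years: 64

64


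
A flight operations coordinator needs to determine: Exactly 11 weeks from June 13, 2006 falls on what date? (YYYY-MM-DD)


Start: 2006-06-13
Weeks to add: 11
Convert to days: 11 x 7 = 77 days
Add 77 days to 2006-06-13
Result: 2006-08-29

2006-08-29


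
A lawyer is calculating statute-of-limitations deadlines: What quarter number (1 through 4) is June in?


Month: June (month 6)
Q1: January-March (months 1-3)
Q2: April-June (months 4-6)
Q3: July-September (months 7-9)
Q4: October-December (months 10-12)
Month 6 falls in Q2

2


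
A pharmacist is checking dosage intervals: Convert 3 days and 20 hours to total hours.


Days: 3
Extra hours: 20
Hours per day: 24
Days to hours: 3 x 24 = 72
Total: 72 + 20 = 92

92


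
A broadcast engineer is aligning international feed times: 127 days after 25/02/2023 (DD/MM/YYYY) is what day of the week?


Start: 2023-02-25 (Saturday)
Step 1 - find target date: add 127 days
  2023-02-25 + 127 days = 2023-07-02
Step 2 - day of week:
  127 mod 7 = 1
  Saturday + 1 days -> Sunday
Result: Sunday (2023-07-02)

Sunday


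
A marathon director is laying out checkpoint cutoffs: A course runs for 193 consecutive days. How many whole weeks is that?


Total days: 193
Days per week: 7
Division: 193 / 7 = 27 remainder 4
Complete weeks: 27
Remaining days: 4

27


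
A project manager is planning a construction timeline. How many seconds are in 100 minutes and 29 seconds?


Minutes: 100
Seconds: 29
Convert minutes to seconds: 100 x 60 = 6000
Add remaining seconds: 6000 + 29 = 6029

6029


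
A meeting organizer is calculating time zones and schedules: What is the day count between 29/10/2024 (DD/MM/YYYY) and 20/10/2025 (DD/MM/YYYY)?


Start date: 2024-10-29
End date: 2025-10-20
Oct 2024: +3 days
Nov 2024: +30 days
Dec 2024: +31 days
... (10 more months)
Total: 356 days

356


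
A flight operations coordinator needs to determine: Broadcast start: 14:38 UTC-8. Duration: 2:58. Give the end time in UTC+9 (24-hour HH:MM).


Start: 14:38 in UTC-8
Step 1 - add duration:
  minutes: 38 + 58 = 96 (carry 1h)
  hours: 14 + 2 + 1 = 17
  end in UTC-8: 17:36
Step 2 - convert UTC-8 -> UTC+9:
  offset difference: 9 - (-8) = 17 hours
  17 + (17) = 34 -> mod 24 = 10
Result: 10:36 in UTC+9

10:36


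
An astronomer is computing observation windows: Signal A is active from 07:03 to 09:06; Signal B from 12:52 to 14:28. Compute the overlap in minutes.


Interval A: [423, 546] minutes from midnight
Interval B: [772, 868] minutes from midnight
Overlap start = max(423, 772) = 772
Overlap end = min(546, 868) = 546
End <= start, so the intervals do not overlap: 0 minutes

0


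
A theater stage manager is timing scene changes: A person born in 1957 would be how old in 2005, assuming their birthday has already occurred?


Birth year: 1957
Current year: 2005
Age = current year - birth year
Age = 2005 - 1957 = 48

48


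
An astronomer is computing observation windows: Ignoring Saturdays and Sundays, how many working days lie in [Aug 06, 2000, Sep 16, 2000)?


Start: 2000-08-06 (Sunday)
End (exclusive): 2000-09-16 (Saturday)
Total calendar days: 41
Full weeks: 41 // 7 = 5 -> 25 weekdays
Remaining 6 days starting on Sunday:
  Sun(-), Mon(w), Tue(w), Wed(w), Thu(w), Fri(w) -> 5 weekdays
Total business days: 25 + 5 = 30

30


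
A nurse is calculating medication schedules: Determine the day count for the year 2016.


Year: 2016
Check leap year rules:
Divisible by 4? Yes
Divisible by 100? No
2016 is a leap year
Days: 366

366


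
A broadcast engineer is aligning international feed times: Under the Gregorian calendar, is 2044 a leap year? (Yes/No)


Year: 2044
Divisible by 4? 2044 / 4 = 511.0 -> Yes
Divisible by 100? 2044 / 100 = 20.44 -> No
Divisible by 4 but not 100, so it IS a leap year

Yes


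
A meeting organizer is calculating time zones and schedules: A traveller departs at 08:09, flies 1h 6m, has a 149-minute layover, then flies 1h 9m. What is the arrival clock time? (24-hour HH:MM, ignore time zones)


Depart: 08:09
Leg 1: +66 min -> 09:15
Layover: +149 min -> 11:44
Leg 2: +69 min -> 12:53
Total travel: 284 minutes = 4h 44m
Arrival: 12:53

12:53


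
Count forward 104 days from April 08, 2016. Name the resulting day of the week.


Start: 2016-04-08 (Friday)
Step 1 - find target date: add 104 days
  2016-04-08 + 104 days = 2016-07-21
Step 2 - day of week:
  104 mod 7 = 6
  Friday + 6 days -> Thursday
Result: Thursday (2016-07-21)

Thursday


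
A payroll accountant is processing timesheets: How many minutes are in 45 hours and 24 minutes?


Hours: 45
Minutes: 24
Convert hours to minutes: 45 x 60 = 2700
Add remaining minutes: 2700 + 24 = 2724

2724


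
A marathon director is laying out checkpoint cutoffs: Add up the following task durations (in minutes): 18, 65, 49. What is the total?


Durations: 18, 65, 49
Running sum: 18
+ 65 = 83
+ 49 = 132
Total duration: 132 minutes
That is 2 hours and 12 minutes

132


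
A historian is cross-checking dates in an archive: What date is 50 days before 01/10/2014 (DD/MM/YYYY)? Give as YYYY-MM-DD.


Start: 2014-10-01
Subtracting 50 days
Days already passed in October: 1
After going back through October: 49 more days to subtract
September 2014: 30 days, 19 remaining
August 2014 has 31 days, need 19
Result: 2014-08-12

2014-08-12


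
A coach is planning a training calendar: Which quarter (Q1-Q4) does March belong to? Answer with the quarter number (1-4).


Month: March (month 3)
Q1: January-March (months 1-3)
Q2: April-June (months 4-6)
Q3: July-September (months 7-9)
Q4: October-December (months 10-12)
Month 3 falls in Q1

1


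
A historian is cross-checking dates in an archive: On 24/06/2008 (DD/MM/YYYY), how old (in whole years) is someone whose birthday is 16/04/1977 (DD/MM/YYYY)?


Birth: 1977-04-16
Reference: 2008-06-24
Year difference: 2008 - 1977 = 31
Has birthday (04-16) occurred by 06-24? Yes
Age in full years: 31

31


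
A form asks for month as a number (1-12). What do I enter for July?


Calendar month order:
6. June
7. July <--
8. August
July is month number 7

7


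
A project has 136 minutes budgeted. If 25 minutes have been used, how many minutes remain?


Total budget: 136 minutes
Time used: 25 minutes
Remaining: 136 - 25 = 111 minutes
Percent used: 18.4%
Percent remaining: 81.6%

111


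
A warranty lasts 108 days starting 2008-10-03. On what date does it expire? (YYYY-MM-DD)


Start: 2008-10-03
Adding 108 days
Days remaining in October: 28
After October: 80 days still to add
November 2008: 30 days, 50 remaining
December 2008: 31 days, 19 remaining
January 2009 has 31 days, need 19
Result: 2009-01-19

2009-01-19


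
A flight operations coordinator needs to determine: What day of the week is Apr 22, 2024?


Date: 2024-04-22
January 1, 2024 is a Monday
Day of year: 113
Offset from Jan 1: 112 days
112 mod 7 = 0
Result: Monday

Monday


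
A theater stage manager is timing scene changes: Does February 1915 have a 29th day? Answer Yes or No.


Year: 1915
Divisible by 4? 1915 / 4 = 478.75 -> No
Not divisible by 4, so NOT a leap year

No


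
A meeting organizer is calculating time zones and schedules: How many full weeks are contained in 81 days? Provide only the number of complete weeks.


Total days: 81
Days per week: 7
Division: 81 / 7 = 11 remainder 4
Complete weeks: 11
Remaining days: 4

11


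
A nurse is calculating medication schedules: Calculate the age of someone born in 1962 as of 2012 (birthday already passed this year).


Birth year: 1962
Current year: 2012
Age = current year - birth year
Age = 2012 - 1962 = 50

50


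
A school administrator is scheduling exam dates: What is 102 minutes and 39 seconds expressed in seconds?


Minutes: 102
Extra seconds: 39
Seconds per minute: 60
Minutes to seconds: 102 x 60 = 6120
Total: 6120 + 39 = 6159

6159


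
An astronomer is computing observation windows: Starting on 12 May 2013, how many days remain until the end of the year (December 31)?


Start: May 12, 2013
End: December 31, 2013
Days left in May: 19
June: 30
July: 31
August: 31
September: 30
... plus remaining months
Sum of remaining months: 214
Total: 19 + 214 = 233

233


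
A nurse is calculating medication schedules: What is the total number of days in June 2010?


Month: June
Year: 2010
June is a 30-day month
Total: 30 days

30


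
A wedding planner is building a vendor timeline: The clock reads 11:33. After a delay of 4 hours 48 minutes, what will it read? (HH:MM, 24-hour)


Start time: 11:33
Adding: 4 hours 48 minutes
Minutes: 33 + 48 = 81
Minute overflow: 81 >= 60, so carry 1 hour, minutes = 21
Hours: 11 + 4 + 1 = 16
Result: 16:21

16:21


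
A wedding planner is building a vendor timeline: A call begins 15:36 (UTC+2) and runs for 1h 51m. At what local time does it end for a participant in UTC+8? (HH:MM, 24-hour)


Start: 15:36 in UTC+2
Step 1 - add duration:
  minutes: 36 + 51 = 87 (carry 1h)
  hours: 15 + 1 + 1 = 17
  end in UTC+2: 17:27
Step 2 - convert UTC+2 -> UTC+8:
  offset difference: 8 - (2) = 6 hours
  17 + (6) = 23 -> mod 24 = 23
Result: 23:27 in UTC+8

23:27


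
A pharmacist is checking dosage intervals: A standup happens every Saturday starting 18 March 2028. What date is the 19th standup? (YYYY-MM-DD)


First occurrence: 2028-03-18 (occurrence 1)
Each occurrence is 7 days after the previous.
Occurrence 19 is 18 weeks after the first.
18 weeks = 126 days
2028-03-18 + 126 days = 2028-07-22

2028-07-22


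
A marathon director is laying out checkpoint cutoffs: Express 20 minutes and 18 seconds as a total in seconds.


Minutes: 20
Seconds: 18
Convert minutes to seconds: 20 x 60 = 1200
Add remaining seconds: 1200 + 18 = 1218

1218


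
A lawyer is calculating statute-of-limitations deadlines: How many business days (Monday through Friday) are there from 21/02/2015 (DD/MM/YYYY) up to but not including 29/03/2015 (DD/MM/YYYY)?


Start: 2015-02-21 (Saturday)
End (exclusive): 2015-03-29 (Sunday)
Total calendar days: 36
Full weeks: 36 // 7 = 5 -> 25 weekdays
Remaining 1 days starting on Saturday:
  Sat(-) -> 0 weekdays
Total business days: 25 + 0 = 25

25


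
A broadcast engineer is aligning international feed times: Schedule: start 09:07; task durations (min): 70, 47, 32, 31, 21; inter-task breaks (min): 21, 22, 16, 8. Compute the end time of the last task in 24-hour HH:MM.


Start: 09:07 = 547 min from midnight
  after task 1 (70 min): 10:17
  after break (21 min): 10:38
  after task 2 (47 min): 11:25
  after break (22 min): 11:47
  after task 3 (32 min): 12:19
  after break (16 min): 12:35
  after task 4 (31 min): 13:06
  after break (8 min): 13:14
  after task 5 (21 min): 13:35
Total elapsed: 268 minutes
End time: 13:35

13:35


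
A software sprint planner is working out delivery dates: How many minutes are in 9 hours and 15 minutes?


Hours: 9
Extra minutes: 15
Minutes per hour: 60
Hours to minutes: 9 x 60 = 540
Total: 540 + 15 = 555

555


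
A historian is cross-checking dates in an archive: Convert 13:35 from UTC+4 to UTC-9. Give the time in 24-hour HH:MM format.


Local time: 13:35 at UTC+4 (offset 4h)
Target zone: UTC-9 (offset -9h)
Difference: -9 - (4) = -13 hours
Calculation: 13 + (-13) = 0
Result: 00:35

00:35


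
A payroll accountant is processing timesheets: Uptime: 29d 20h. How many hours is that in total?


Days: 29
Extra hours: 20
Hours per day: 24
Days to hours: 29 x 24 = 696
Total: 696 + 20 = 716

716


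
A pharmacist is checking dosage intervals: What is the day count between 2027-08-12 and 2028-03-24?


Start date: 2027-08-12
End date: 2028-03-24
Aug 2027: +20 days
Sep 2027: +30 days
Oct 2027: +31 days
... (5 more months)
Total: 225 days

225


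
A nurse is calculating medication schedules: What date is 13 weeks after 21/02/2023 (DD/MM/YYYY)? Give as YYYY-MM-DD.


Start: 2023-02-21
Weeks to add: 13
Convert to days: 13 x 7 = 91 days
Add 91 days to 2023-02-21
Result: 2023-05-23

2023-05-23


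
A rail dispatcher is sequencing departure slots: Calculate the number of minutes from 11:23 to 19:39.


Start time: 11:23 = 683 minutes from midnight
End time: 19:39 = 1179 minutes from midnight
Difference: 1179 - 683 = 496 minutes
That is 8 hours and 16 minutes

496


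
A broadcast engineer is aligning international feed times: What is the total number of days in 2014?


Year: 2014
Check leap year rules:
Divisible by 4? No
2014 is not a leap year
Days: 365

365


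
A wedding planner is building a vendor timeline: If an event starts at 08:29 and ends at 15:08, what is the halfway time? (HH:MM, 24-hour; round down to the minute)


Start time: 08:29 = 509 minutes from midnight
End time: 15:08 = 908 minutes from midnight
Sum: 509 + 908 = 1417
Midpoint: 1417 / 2 = 708 minutes
Convert: 708 / 60 = 11 hours, 48 minutes
Result: 11:48

11:48


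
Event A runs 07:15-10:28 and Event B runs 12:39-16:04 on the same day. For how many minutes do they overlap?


Interval A: [435, 628] minutes from midnight
Interval B: [759, 964] minutes from midnight
Overlap start = max(435, 759) = 759
Overlap end = min(628, 964) = 628
End <= start, so the intervals do not overlap: 0 minutes

0


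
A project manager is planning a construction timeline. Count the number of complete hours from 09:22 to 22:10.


Start: 09:22
End: 22:10
Hour difference: 22 - 9 = 13 hours
Minute difference: 10 - 22 = -12 minutes
Total minutes: 768
Complete hours: 768 / 60 = 12 (remainder 48)

12


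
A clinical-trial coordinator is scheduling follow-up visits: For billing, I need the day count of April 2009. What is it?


Month: April
Year: 2009
April is a 30-day month
Total: 30 days

30


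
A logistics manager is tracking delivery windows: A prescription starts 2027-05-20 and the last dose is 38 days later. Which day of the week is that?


Start: 2027-05-20 (Thursday)
Step 1 - find target date: add 38 days
  2027-05-20 + 38 days = 2027-06-27
Step 2 - day of week:
  38 mod 7 = 3
  Thursday + 3 days -> Sunday
Result: Sunday (2027-06-27)

Sunday


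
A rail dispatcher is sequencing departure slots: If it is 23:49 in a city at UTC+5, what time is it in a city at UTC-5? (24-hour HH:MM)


Local time: 23:49 at UTC+5 (offset 5h)
Target zone: UTC-5 (offset -5h)
Difference: -5 - (5) = -10 hours
Calculation: 23 + (-10) = 13
Result: 13:49

13:49


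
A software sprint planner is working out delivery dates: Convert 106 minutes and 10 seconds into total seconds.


Minutes: 106
Seconds: 10
Convert minutes to seconds: 106 x 60 = 6360
Add remaining seconds: 6360 + 10 = 6370

6370


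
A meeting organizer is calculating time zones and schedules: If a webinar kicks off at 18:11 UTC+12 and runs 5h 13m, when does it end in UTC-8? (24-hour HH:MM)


Start: 18:11 in UTC+12
Step 1 - add duration:
  minutes: 11 + 13 = 24
  hours: 18 + 5 + 0 = 23
  end in UTC+12: 23:24
Step 2 - convert UTC+12 -> UTC-8:
  offset difference: -8 - (12) = -20 hours
  23 + (-20) = 3 -> mod 24 = 3
Result: 03:24 in UTC-8

03:24


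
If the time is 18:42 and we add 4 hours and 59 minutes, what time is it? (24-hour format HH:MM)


Start time: 18:42
Adding: 4 hours 59 minutes
Minutes: 42 + 59 = 101
Minute overflow: 101 >= 60, so carry 1 hour, minutes = 41
Hours: 18 + 4 + 1 = 23
Result: 23:41

23:41


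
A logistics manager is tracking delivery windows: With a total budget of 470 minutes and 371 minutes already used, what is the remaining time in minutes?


Total budget: 470 minutes
Time used: 371 minutes
Remaining: 470 - 371 = 99 minutes
Percent used: 78.9%
Percent remaining: 21.1%

99


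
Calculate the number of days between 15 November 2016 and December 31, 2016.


Start: November 15, 2016
End: December 31, 2016
Days left in November: 15
December: 31
Sum of remaining months: 31
Total: 15 + 31 = 46

46


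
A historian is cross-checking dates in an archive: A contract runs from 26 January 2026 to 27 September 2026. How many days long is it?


Start date: 2026-01-26
End date: 2026-09-27
Jan 2026: +6 days
Feb 2026: +28 days
Mar 2026: +31 days
... (6 more months)
Total: 244 days

244


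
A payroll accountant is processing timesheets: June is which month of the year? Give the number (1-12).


Calendar month order:
5. May
6. June <--
7. July
June is month number 6

6


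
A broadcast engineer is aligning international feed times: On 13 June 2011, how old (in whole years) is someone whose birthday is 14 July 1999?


Birth: 1999-07-14
Reference: 2011-06-13
Year difference: 2011 - 1999 = 12
Has birthday (07-14) occurred by 06-13? No
Birthday not yet reached this year -> subtract 1
Age in full years: 11

11


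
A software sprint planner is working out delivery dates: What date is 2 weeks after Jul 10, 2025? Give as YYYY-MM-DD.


Start: 2025-07-10
Weeks to add: 2
Convert to days: 2 x 7 = 14 days
Add 14 days to 2025-07-10
Result: 2025-07-24

2025-07-24


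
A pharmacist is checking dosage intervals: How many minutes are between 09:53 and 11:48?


Start time: 09:53 = 593 minutes from midnight
End time: 11:48 = 708 minutes from midnight
Difference: 708 - 593 = 115 minutes
That is 1 hours and 55 minutes

115


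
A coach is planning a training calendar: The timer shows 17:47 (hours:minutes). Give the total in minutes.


Hours: 17
Minutes: 47
Convert hours to minutes: 17 x 60 = 1020
Add remaining minutes: 1020 + 47 = 1067

1067


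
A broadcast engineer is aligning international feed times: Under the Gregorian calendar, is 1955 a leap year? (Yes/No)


Year: 1955
Divisible by 4? 1955 / 4 = 488.75 -> No
Not divisible by 4, so NOT a leap year

No


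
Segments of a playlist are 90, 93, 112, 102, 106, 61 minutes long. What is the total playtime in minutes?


Durations: 90, 93, 112, 102, 106, 61
Running sum: 90
+ 93 = 183
+ 112 = 295
+ 102 = 397
+ 106 = 503
+ 61 = 564
Total duration: 564 minutes
That is 9 hours and 24 minutes

564


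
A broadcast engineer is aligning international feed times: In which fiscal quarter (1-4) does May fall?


Month: May (month 5)
Q1: January-March (months 1-3)
Q2: April-June (months 4-6)
Q3: July-September (months 7-9)
Q4: October-December (months 10-12)
Month 5 falls in Q2

2


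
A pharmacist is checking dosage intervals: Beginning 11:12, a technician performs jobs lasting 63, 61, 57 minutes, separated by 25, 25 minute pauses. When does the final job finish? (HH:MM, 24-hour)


Start: 11:12 = 672 min from midnight
  after task 1 (63 min): 12:15
  after break (25 min): 12:40
  after task 2 (61 min): 13:41
  after break (25 min): 14:06
  after task 3 (57 min): 15:03
Total elapsed: 231 minutes
End time: 15:03

15:03


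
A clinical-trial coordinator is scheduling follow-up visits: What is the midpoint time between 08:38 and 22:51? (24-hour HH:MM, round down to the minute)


Start time: 08:38 = 518 minutes from midnight
End time: 22:51 = 1371 minutes from midnight
Sum: 518 + 1371 = 1889
Midpoint: 1889 / 2 = 944 minutes
Convert: 944 / 60 = 15 hours, 44 minutes
Result: 15:44

15:44


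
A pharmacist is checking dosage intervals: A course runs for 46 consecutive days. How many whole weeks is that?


Total days: 46
Days per week: 7
Division: 46 / 7 = 6 remainder 4
Complete weeks: 6
Remaining days: 4

6


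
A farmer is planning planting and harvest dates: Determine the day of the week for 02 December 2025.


Date: 2025-12-02
January 1, 2025 is a Wednesday
Day of year: 336
Offset from Jan 1: 335 days
335 mod 7 = 6
Result: Tuesday

Tuesday


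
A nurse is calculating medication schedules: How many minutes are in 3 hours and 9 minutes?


Hours: 3
Extra minutes: 9
Minutes per hour: 60
Hours to minutes: 3 x 60 = 180
Total: 180 + 9 = 189

189


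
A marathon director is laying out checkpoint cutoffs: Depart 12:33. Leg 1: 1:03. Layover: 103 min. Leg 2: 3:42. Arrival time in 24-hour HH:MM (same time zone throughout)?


Depart: 12:33
Leg 1: +63 min -> 13:36
Layover: +103 min -> 15:19
Leg 2: +222 min -> 19:01
Total travel: 388 minutes = 6h 28m
Arrival: 19:01

19:01


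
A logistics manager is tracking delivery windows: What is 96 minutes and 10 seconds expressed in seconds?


Minutes: 96
Extra seconds: 10
Seconds per minute: 60
Minutes to seconds: 96 x 60 = 5760
Total: 5760 + 10 = 5770

5770


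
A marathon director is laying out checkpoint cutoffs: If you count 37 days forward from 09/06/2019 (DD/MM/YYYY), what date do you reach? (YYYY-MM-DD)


Start: 2019-06-09
Adding 37 days
Days remaining in June: 21
After June: 16 days still to add
July 2019 has 31 days, need 16
Result: 2019-07-16

2019-07-16


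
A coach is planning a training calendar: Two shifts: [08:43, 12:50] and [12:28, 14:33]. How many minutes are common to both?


Interval A: [523, 770] minutes from midnight
Interval B: [748, 873] minutes from midnight
Overlap start = max(523, 748) = 748
Overlap end = min(770, 873) = 770
Overlap = 770 - 748 = 22 minutes

22


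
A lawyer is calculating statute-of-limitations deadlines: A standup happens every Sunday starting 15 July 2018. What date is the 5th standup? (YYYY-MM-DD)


First occurrence: 2018-07-15 (occurrence 1)
Each occurrence is 7 days after the previous.
Occurrence 5 is 4 weeks after the first.
4 weeks = 28 days
2018-07-15 + 28 days = 2018-08-12

2018-08-12


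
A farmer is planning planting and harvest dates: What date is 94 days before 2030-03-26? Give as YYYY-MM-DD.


Start: 2030-03-26
Subtracting 94 days
Days already passed in March: 26
After going back through March: 68 more days to subtract
February 2030: 28 days, 40 remaining
January 2030: 31 days, 9 remaining
December 2029 has 31 days, need 9
Result: 2029-12-22

2029-12-22


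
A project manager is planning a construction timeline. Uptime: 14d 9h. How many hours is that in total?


Days: 14
Extra hours: 9
Hours per day: 24
Days to hours: 14 x 24 = 336
Total: 336 + 9 = 345

345


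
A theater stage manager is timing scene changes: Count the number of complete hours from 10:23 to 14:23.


Start: 10:23
End: 14:23
Hour difference: 14 - 10 = 4 hours
Minute difference: 23 - 23 = 0 minutes
Total minutes: 240
Complete hours: 240 / 60 = 4 (remainder 0)

4


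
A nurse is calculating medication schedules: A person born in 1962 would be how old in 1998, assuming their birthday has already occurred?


Birth year: 1962
Current year: 1998
Age = current year - birth year
Age = 1998 - 1962 = 36

36


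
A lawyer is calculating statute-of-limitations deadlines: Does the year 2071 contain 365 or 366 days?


Year: 2071
Check leap year rules:
Divisible by 4? No
2071 is not a leap year
Days: 365

365


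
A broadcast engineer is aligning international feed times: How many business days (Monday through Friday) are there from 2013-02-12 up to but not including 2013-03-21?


Start: 2013-02-12 (Tuesday)
End (exclusive): 2013-03-21 (Thursday)
Total calendar days: 37
Full weeks: 37 // 7 = 5 -> 25 weekdays
Remaining 2 days starting on Tuesday:
  Tue(w), Wed(w) -> 2 weekdays
Total business days: 25 + 2 = 27

27


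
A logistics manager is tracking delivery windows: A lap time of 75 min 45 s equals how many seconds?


Minutes: 75
Seconds: 45
Convert minutes to seconds: 75 x 60 = 4500
Add remaining seconds: 4500 + 45 = 4545

4545


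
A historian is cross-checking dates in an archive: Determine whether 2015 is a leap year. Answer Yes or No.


Year: 2015
Divisible by 4? 2015 / 4 = 503.75 -> No
Not divisible by 4, so NOT a leap year

No


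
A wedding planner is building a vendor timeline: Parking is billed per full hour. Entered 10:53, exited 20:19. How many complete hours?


Start: 10:53
End: 20:19
Hour difference: 20 - 10 = 10 hours
Minute difference: 19 - 53 = -34 minutes
Total minutes: 566
Complete hours: 566 / 60 = 9 (remainder 26)

9


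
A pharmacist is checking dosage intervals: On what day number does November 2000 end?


Month: November
Year: 2000
November is a 30-day month
Total: 30 days

30


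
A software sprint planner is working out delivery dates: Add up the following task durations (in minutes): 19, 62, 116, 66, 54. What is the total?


Durations: 19, 62, 116, 66, 54
Running sum: 19
+ 62 = 81
+ 116 = 197
+ 66 = 263
+ 54 = 317
Total duration: 317 minutes
That is 5 hours and 17 minutes

317


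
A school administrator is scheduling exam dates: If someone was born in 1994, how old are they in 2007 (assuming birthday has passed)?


Birth year: 1994
Current year: 2007
Age = current year - birth year
Age = 2007 - 1994 = 13

13


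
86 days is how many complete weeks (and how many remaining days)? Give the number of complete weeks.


Total days: 86
Days per week: 7
Division: 86 / 7 = 12 remainder 2
Complete weeks: 12
Remaining days: 2

12


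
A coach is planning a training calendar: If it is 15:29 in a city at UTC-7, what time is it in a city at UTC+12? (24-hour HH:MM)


Local time: 15:29 at UTC-7 (offset -7h)
Target zone: UTC+12 (offset 12h)
Difference: 12 - (-7) = 19 hours
Calculation: 15 + (19) = 34
Wraparound: (34) mod 24 = 10
Result: 10:29

10:29


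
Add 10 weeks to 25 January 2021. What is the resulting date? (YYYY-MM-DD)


Start: 2021-01-25
Weeks to add: 10
Convert to days: 10 x 7 = 70 days
Add 70 days to 2021-01-25
Result: 2021-04-05

2021-04-05


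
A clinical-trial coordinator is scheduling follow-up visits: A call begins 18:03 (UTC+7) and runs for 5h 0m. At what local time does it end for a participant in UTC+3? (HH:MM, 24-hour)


Start: 18:03 in UTC+7
Step 1 - add duration:
  minutes: 3 + 0 = 3
  hours: 18 + 5 + 0 = 23
  end in UTC+7: 23:03
Step 2 - convert UTC+7 -> UTC+3:
  offset difference: 3 - (7) = -4 hours
  23 + (-4) = 19 -> mod 24 = 19
Result: 19:03 in UTC+3

19:03


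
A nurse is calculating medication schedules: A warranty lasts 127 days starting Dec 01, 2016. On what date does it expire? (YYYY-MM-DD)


Start: 2016-12-01
Adding 127 days
Days remaining in December: 30
After December: 97 days still to add
January 2017: 31 days, 66 remaining
February 2017: 28 days, 38 remaining
March 2017: 31 days, 7 remaining
April 2017 has 30 days, need 7
Result: 2017-04-07

2017-04-07


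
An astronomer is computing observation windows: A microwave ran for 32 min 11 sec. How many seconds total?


Minutes: 32
Extra seconds: 11
Seconds per minute: 60
Minutes to seconds: 32 x 60 = 1920
Total: 1920 + 11 = 1931

1931


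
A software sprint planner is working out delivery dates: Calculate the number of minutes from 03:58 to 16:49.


Start time: 03:58 = 238 minutes from midnight
End time: 16:49 = 1009 minutes from midnight
Difference: 1009 - 238 = 771 minutes
That is 12 hours and 51 minutes

771


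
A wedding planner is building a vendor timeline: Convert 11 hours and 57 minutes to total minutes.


Hours: 11
Minutes: 57
Convert hours to minutes: 11 x 60 = 660
Add remaining minutes: 660 + 57 = 717

717
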